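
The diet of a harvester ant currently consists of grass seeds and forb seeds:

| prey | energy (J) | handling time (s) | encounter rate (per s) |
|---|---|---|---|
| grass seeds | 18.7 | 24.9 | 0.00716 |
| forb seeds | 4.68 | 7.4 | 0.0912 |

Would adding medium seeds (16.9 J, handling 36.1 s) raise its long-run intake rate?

Yes

Current rate: (0.00716×18.7 + 0.0912×4.68)/(1 + 0.00716×24.9 + 0.0912×7.4) = 0.3026 J/s.
Profitability of medium seeds: 16.9/36.1 = 0.4681 J/s.
0.4681 > 0.3026, so adding medium seeds raises the average — include it.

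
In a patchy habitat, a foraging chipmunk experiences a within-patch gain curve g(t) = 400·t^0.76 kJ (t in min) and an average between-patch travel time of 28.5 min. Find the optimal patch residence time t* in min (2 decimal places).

Optimal t* satisfies g'(t*) = g(t*)/(T + t*).
g'(t) = 0.76·400·t^-0.24. Setting 0.76·400·t^-0.24 = 400·t^0.76/(28.5+t) gives 0.76(28.5+t) = t, so 0.24·t = 0.76×28.5.
t* = 0.76×28.5/0.24 = 90.25 min.

90.25 min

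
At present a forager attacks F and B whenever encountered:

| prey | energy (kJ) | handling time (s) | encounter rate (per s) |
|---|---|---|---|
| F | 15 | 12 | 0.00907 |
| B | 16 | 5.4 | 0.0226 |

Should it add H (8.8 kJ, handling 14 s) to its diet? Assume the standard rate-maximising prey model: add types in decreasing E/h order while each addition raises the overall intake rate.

Intake rate on the current diet: R = (0.00907×15 + 0.0226×16) / (1 + 0.00907×12 + 0.0226×5.4) = 0.4976/1.231 = 0.4043 kJ/s.
H: E/h = 8.8/14 = 0.6286 kJ/s.
Since 0.6286 > R, including H increases the long-run rate.

Yes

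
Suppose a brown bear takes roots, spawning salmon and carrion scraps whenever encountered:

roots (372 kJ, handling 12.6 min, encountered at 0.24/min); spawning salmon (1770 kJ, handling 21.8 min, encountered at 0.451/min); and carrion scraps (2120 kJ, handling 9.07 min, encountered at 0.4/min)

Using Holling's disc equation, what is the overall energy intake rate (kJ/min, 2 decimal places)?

99.27 kJ/min

R = (0.24×372 + 0.451×1770 + 0.4×2120) / (1 + 0.24×12.6 + 0.451×21.8 + 0.4×9.07) = 1736/17.48 = 99.27 kJ/min.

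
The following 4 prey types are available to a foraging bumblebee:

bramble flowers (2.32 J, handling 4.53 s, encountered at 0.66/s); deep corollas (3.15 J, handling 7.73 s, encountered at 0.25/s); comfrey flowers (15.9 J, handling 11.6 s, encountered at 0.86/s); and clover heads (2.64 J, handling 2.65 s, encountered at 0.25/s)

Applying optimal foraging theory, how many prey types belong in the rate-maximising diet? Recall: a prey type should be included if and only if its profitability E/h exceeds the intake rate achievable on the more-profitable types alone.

1

E/h in descending order: comfrey flowers 1.37, clover heads 0.996, bramble flowers 0.512, deep corollas 0.408 J/s. The optimal diet is the largest prefix of this list for which every included type satisfies E_i/h_i > R on the types above it.
Rate on top 1: 1.246. clover heads: 0.996 < 1.246 → exclude; stop.
Optimal diet: comfrey flowers — 1 of 4 types.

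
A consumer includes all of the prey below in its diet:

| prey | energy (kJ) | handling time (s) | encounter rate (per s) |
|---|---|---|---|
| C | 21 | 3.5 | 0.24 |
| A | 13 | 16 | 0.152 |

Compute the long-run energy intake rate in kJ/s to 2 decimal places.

1.64 kJ/s

Energy encountered per unit search time: 0.24×21 + 0.152×13 = 7.016 kJ/s.
Handling time per unit search time: 0.24×3.5 + 0.152×16 = 3.272.
Rate = 7.016/(1 + 3.272) = 1.642 kJ/s.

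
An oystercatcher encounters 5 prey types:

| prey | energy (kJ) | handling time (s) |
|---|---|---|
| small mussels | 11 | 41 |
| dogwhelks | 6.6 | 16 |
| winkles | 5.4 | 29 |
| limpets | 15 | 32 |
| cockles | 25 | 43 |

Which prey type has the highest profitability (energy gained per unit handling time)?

In descending order of E/h:
cockles: 25/43 = 0.581 kJ/s
limpets: 15/32 = 0.469 kJ/s
dogwhelks: 6.6/16 = 0.412 kJ/s
small mussels: 11/41 = 0.268 kJ/s
winkles: 5.4/29 = 0.186 kJ/s

cockles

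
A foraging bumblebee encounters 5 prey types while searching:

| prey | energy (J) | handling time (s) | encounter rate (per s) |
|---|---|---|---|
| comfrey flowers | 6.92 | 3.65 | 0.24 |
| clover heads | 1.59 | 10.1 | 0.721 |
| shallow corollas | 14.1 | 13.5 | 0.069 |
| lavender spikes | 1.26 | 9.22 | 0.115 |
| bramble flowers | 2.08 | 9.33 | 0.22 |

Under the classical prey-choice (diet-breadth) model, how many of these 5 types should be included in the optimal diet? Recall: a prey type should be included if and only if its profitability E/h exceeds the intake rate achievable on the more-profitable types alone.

E/h in descending order: comfrey flowers 1.9, shallow corollas 1.04, bramble flowers 0.223, clover heads 0.157, lavender spikes 0.137 J/s. The optimal diet is the largest prefix of this list for which every included type satisfies E_i/h_i > R on the types above it.
Rate on top 1: 0.8853. shallow corollas: 1.04 > 0.8853 → include.
Rate on top 2: 0.9381. bramble flowers: 0.223 < 0.9381 → exclude; stop.
Optimal diet: comfrey flowers, shallow corollas — 2 of 5 types.

2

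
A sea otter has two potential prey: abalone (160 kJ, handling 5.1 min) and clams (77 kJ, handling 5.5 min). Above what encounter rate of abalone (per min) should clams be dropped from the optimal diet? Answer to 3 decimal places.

0.158 per min

Drop clams once their profitability E₂/h₂ falls below the rate achievable on abalone alone: E₂/h₂ = λE₁/(1 + λh₁).
Solve for λ: λE₁h₂ = E₂(1 + λh₁) → λ(E₁h₂ − E₂h₁) = E₂ → λ = E₂/(E₁h₂ − E₂h₁).
λ = 77/(160×5.5 − 77×5.1) = 77/487.3 = 0.158 per min.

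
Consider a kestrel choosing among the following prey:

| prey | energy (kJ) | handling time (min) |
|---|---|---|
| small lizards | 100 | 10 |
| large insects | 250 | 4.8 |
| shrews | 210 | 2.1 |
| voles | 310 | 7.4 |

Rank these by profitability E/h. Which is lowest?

small lizards

In descending order of E/h:
shrews: 210/2.1 = 100 kJ/min
large insects: 250/4.8 = 52.1 kJ/min
voles: 310/7.4 = 41.9 kJ/min
small lizards: 100/10 = 10 kJ/min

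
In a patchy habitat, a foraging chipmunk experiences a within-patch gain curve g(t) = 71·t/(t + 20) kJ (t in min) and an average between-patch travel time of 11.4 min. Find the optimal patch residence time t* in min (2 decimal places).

Optimal t* satisfies g'(t*) = g(t*)/(T + t*).
g'(t) = 71·20/(t + 20)². Setting 71·20/(t+20)² = 71t/[(t+20)(11.4+t)] gives 20(11.4+t) = t(t+20), so t² = 20×11.4 = 228.
t* = √228 = 15.1 min.

15.10 min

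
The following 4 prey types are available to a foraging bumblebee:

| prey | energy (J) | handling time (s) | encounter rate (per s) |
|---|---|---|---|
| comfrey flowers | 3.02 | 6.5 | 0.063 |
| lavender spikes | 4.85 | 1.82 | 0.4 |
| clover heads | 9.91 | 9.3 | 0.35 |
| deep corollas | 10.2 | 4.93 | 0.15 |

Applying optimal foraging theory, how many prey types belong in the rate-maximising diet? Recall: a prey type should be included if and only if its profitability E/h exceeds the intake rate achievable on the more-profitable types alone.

E/h in descending order: lavender spikes 2.66, deep corollas 2.07, clover heads 1.07, comfrey flowers 0.465 J/s. The optimal diet is the largest prefix of this list for which every included type satisfies E_i/h_i > R on the types above it.
Rate on top 1: 1.123. deep corollas: 2.07 > 1.123 → include.
Rate on top 2: 1.406. clover heads: 1.07 < 1.406 → exclude; stop.
Optimal diet: lavender spikes, deep corollas — 2 of 4 types.

2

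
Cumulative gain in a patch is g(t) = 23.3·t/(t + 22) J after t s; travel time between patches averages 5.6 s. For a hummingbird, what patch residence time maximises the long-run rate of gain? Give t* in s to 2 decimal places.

11.10 s

Optimal t* satisfies g'(t*) = g(t*)/(T + t*).
g'(t) = 23.3·22/(t + 22)². Setting 23.3·22/(t+22)² = 23.3t/[(t+22)(5.6+t)] gives 22(5.6+t) = t(t+22), so t² = 22×5.6 = 123.2.
t* = √123.2 = 11.1 s.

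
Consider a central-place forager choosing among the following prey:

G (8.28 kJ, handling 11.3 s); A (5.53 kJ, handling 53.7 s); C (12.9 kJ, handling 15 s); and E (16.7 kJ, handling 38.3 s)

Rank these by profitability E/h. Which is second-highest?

In descending order of E/h:
C: 12.9/15 = 0.86 kJ/s
G: 8.28/11.3 = 0.733 kJ/s
E: 16.7/38.3 = 0.436 kJ/s
A: 5.53/53.7 = 0.103 kJ/s

G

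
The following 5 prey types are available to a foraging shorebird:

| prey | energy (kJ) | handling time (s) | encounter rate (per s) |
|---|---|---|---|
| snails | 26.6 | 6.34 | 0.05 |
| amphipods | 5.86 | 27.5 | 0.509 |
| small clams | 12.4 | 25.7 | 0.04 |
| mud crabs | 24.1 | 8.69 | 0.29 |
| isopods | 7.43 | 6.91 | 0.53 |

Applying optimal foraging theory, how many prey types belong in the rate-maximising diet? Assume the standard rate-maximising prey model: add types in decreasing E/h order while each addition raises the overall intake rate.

2

Rank by E/h (kJ/s): snails 4.2, mud crabs 2.77, isopods 1.08, small clams 0.482, amphipods 0.213. Include each in turn until the next type's E/h falls below the running intake rate.
Rate on top 1: 1.01. mud crabs: 2.77 > 1.01 → include.
Rate on top 2: 2.168. isopods: 1.08 < 2.168 → exclude; stop.
Optimal diet: snails, mud crabs — 2 of 5 types.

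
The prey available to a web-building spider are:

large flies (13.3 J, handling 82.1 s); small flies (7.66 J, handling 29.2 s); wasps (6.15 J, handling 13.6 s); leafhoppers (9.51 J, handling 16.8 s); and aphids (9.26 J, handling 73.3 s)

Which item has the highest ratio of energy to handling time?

leafhoppers

In descending order of E/h:
leafhoppers: 9.51/16.8 = 0.566 J/s
wasps: 6.15/13.6 = 0.452 J/s
small flies: 7.66/29.2 = 0.262 J/s
large flies: 13.3/82.1 = 0.162 J/s
aphids: 9.26/73.3 = 0.126 J/s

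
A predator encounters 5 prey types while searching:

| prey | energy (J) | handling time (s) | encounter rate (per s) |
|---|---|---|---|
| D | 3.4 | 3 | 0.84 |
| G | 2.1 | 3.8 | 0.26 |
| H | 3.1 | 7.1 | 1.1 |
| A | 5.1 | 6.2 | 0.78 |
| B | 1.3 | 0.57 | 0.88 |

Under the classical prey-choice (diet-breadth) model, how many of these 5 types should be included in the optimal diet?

2

Rank by E/h (J/s): B 2.28, D 1.13, A 0.823, G 0.553, H 0.437. Include each in turn until the next type's E/h falls below the running intake rate.
Rate on top 1: 0.7619. D: 1.13 > 0.7619 → include.
Rate on top 2: 0.9946. A: 0.823 < 0.9946 → exclude; stop.
Optimal diet: B, D — 2 of 5 types.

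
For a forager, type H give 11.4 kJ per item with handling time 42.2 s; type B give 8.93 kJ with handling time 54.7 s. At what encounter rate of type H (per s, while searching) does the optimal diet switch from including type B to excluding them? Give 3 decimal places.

At the threshold, the rate on type H alone equals the profitability of type B: λ·11.4/(1 + λ·42.2) = 8.93/54.7 = 0.1633.
Rearranging, λ(11.4 − 0.1633×42.2) = 0.1633, so λ = 0.1633/4.511 = 0.03619 per s.

0.036 per s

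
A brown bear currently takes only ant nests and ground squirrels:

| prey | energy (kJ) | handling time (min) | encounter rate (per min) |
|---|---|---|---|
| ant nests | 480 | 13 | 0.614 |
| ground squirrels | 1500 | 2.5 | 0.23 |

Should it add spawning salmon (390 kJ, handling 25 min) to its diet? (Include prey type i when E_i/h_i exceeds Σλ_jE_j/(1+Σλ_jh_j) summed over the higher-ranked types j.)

No

Current rate: (0.614×480 + 0.23×1500)/(1 + 0.614×13 + 0.23×2.5) = 66.94 kJ/min.
Profitability of spawning salmon: 390/25 = 15.6 kJ/min.
Since 15.6 < R, time spent handling spawning salmon is better spent searching.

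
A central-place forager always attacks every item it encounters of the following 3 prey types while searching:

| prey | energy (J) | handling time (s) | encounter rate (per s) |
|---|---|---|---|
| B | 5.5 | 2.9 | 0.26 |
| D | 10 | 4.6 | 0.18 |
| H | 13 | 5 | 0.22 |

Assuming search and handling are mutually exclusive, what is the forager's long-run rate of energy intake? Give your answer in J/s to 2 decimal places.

1.65 J/s

R = Σλ_iE_i / (1 + Σλ_ih_i)
Numerator: 0.26×5.5 + 0.18×10 + 0.22×13 = 6.09
Denominator: 1 + 0.26×2.9 + 0.18×4.6 + 0.22×5 = 3.682
R = 6.09/3.682 = 1.654 J/s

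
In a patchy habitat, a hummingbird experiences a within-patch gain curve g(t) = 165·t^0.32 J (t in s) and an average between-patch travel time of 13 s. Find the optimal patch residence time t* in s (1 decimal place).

Maximise g(t)/(T+t): set derivative to zero → g'(t)(T+t) = g(t).
g'(t) = 0.32·165·t^-0.68. Setting 0.32·165·t^-0.68 = 165·t^0.32/(13+t) gives 0.32(13+t) = t, so 0.68·t = 0.32×13.
t* = 0.32×13/0.68 = 6.118 s.

6.1 s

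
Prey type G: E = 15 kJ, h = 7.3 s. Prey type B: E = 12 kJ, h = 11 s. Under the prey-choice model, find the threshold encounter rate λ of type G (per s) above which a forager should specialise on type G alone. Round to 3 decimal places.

0.155 per s

At the threshold, the rate on type G alone equals the profitability of type B: λ·15/(1 + λ·7.3) = 12/11 = 1.091.
Rearranging, λ(15 − 1.091×7.3) = 1.091, so λ = 1.091/7.036 = 0.155 per s.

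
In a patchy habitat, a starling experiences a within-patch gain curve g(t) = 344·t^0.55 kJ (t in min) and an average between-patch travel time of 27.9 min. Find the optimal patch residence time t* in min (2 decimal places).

34.10 min

Maximise g(t)/(T+t): set derivative to zero → g'(t)(T+t) = g(t).
g'(t) = 0.55·344·t^-0.45. Setting 0.55·344·t^-0.45 = 344·t^0.55/(27.9+t) gives 0.55(27.9+t) = t, so 0.45·t = 0.55×27.9.
t* = 0.55×27.9/0.45 = 34.1 min.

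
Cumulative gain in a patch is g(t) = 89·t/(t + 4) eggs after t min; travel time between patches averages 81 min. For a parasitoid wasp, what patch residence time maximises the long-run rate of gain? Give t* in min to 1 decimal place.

Maximise g(t)/(T+t): set derivative to zero → g'(t)(T+t) = g(t).
g'(t) = 89·4/(t + 4)². Setting 89·4/(t+4)² = 89t/[(t+4)(81+t)] gives 4(81+t) = t(t+4), so t² = 4×81 = 324.
t* = √324 = 18 min.

18.0 min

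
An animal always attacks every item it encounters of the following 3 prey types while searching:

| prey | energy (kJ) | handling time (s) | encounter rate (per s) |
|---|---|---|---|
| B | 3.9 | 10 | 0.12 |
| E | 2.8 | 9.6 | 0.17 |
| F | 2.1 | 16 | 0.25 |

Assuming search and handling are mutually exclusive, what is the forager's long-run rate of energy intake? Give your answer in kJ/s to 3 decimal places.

0.188 kJ/s

Energy encountered per unit search time: 0.12×3.9 + 0.17×2.8 + 0.25×2.1 = 1.469 kJ/s.
Handling time per unit search time: 0.12×10 + 0.17×9.6 + 0.25×16 = 6.832.
Rate = 1.469/(1 + 6.832) = 0.1876 kJ/s.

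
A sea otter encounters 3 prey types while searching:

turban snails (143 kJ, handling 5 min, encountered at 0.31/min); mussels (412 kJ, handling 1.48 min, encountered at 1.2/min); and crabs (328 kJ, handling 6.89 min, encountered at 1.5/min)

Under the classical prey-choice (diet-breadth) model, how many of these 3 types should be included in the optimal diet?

1

E/h in descending order: mussels 278, crabs 47.6, turban snails 28.6 kJ/min. The optimal diet is the largest prefix of this list for which every included type satisfies E_i/h_i > R on the types above it.
Rate on top 1: 178.1. crabs: 47.6 < 178.1 → exclude; stop.
Optimal diet: mussels — 1 of 3 types.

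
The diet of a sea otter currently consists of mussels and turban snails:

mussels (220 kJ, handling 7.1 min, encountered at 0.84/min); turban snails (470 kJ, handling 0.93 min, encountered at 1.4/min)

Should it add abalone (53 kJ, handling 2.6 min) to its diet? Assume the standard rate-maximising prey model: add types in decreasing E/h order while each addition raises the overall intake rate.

No

Intake rate on the current diet: R = (0.84×220 + 1.4×470) / (1 + 0.84×7.1 + 1.4×0.93) = 842.8/8.266 = 102 kJ/min.
Profitability of abalone: 53/2.6 = 20.38 kJ/min.
Since 20.38 < R, time spent handling abalone is better spent searching.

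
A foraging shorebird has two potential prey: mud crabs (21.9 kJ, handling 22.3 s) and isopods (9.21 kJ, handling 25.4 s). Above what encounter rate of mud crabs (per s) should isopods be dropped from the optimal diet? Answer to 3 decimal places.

0.026 per s

The zero-one rule: include isopods iff E₂/h₂ > λE₁/(1+λh₁). Equality gives the switch point.
λE₁h₂ = E₂ + λE₂h₁ ⇒ λ = E₂/(E₁h₂ − E₂h₁) = 9.21/(556.3 − 205.4) = 0.02625 per s.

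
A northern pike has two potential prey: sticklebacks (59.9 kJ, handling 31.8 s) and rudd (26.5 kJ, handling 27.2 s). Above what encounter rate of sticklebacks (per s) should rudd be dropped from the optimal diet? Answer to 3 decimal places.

0.034 per s

At the threshold, the rate on sticklebacks alone equals the profitability of rudd: λ·59.9/(1 + λ·31.8) = 26.5/27.2 = 0.9743.
Rearranging, λ(59.9 − 0.9743×31.8) = 0.9743, so λ = 0.9743/28.92 = 0.03369 per s.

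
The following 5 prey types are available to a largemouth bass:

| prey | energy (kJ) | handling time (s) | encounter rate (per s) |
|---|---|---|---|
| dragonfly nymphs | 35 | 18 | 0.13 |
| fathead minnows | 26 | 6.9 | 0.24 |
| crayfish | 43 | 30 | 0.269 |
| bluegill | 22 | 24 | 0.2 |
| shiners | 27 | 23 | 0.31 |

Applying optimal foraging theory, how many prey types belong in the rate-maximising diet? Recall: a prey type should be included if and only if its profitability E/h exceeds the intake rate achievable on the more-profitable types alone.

1

Profitabilities (E/h, kJ/s): fathead minnows 3.77, dragonfly nymphs 1.94, crayfish 1.43, shiners 1.17, bluegill 0.917. Add prey in this order while the next type's profitability exceeds the intake rate on those already taken.
Rate on top 1: 2.349. dragonfly nymphs: 1.94 < 2.349 → exclude; stop.
Optimal diet: fathead minnows — 1 of 5 types.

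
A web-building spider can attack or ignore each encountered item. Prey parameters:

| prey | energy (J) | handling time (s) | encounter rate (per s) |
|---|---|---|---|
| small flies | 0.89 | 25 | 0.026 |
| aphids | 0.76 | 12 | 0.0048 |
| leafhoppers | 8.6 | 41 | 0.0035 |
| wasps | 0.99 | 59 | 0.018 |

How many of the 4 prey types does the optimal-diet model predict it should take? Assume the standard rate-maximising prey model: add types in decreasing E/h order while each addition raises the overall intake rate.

3

E/h in descending order: leafhoppers 0.21, aphids 0.0633, small flies 0.0356, wasps 0.0168 J/s. The optimal diet is the largest prefix of this list for which every included type satisfies E_i/h_i > R on the types above it.
Rate on top 1: 0.02632. aphids: 0.0633 > 0.02632 → include.
Rate on top 2: 0.0281. small flies: 0.0356 > 0.0281 → include.
Rate on top 3: 0.03073. wasps: 0.0168 < 0.03073 → exclude; stop.
Optimal diet: leafhoppers, aphids, small flies — 3 of 4 types.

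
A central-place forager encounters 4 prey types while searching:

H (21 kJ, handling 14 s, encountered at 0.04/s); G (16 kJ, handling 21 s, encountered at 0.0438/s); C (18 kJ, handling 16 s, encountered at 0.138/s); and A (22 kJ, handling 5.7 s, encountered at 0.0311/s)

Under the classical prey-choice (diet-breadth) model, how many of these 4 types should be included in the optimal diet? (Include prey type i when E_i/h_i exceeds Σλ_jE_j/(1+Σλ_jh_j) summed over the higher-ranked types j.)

Profitabilities (E/h, kJ/s): A 3.86, H 1.5, C 1.12, G 0.762. Add prey in this order while the next type's profitability exceeds the intake rate on those already taken.
Rate on top 1: 0.5812. H: 1.5 > 0.5812 → include.
Rate on top 2: 0.8774. C: 1.12 > 0.8774 → include.
Rate on top 3: 1.016. G: 0.762 < 1.016 → exclude; stop.
Optimal diet: A, H, C — 3 of 4 types.

3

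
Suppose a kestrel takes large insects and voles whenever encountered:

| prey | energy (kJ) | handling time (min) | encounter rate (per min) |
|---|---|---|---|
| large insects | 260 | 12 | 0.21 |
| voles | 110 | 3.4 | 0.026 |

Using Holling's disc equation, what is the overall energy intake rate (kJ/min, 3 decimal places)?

R = Σλ_iE_i / (1 + Σλ_ih_i)
Numerator: 0.21×260 + 0.026×110 = 57.46
Denominator: 1 + 0.21×12 + 0.026×3.4 = 3.608
R = 57.46/3.608 = 15.92 kJ/min

15.924 kJ/min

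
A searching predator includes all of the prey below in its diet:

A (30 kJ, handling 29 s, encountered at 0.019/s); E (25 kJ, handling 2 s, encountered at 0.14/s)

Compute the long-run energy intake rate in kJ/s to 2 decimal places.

R = (0.019×30 + 0.14×25) / (1 + 0.019×29 + 0.14×2) = 4.07/1.831 = 2.223 kJ/s.

2.22 kJ/s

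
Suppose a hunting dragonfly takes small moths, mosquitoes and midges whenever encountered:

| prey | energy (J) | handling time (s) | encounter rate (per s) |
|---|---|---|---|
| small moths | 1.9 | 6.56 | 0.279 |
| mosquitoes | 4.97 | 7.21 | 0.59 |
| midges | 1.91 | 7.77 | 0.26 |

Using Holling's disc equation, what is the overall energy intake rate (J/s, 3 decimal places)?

0.435 J/s

R = Σλ_iE_i / (1 + Σλ_ih_i)
Numerator: 0.279×1.9 + 0.59×4.97 + 0.26×1.91 = 3.959
Denominator: 1 + 0.279×6.56 + 0.59×7.21 + 0.26×7.77 = 9.104
R = 3.959/9.104 = 0.4348 J/s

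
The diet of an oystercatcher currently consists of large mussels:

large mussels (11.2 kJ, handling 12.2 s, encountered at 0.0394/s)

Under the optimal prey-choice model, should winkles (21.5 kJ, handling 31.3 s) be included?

On large mussels alone, R = ΣλE/(1+Σλh) = 0.4413/1.481 = 0.298 kJ/s.
winkles: E/h = 21.5/31.3 = 0.6869 kJ/s.
0.6869 > 0.298, so adding winkles raises the average — include it.

Yes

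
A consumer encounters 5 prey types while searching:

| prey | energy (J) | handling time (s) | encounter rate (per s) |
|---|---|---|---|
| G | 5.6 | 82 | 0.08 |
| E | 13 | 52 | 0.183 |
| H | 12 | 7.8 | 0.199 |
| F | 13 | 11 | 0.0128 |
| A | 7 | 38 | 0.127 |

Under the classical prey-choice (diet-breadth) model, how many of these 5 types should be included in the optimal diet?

2

Profitabilities (E/h, J/s): H 1.54, F 1.18, E 0.25, A 0.184, G 0.0683. Add prey in this order while the next type's profitability exceeds the intake rate on those already taken.
Rate on top 1: 0.9357. F: 1.18 > 0.9357 → include.
Rate on top 2: 0.9485. E: 0.25 < 0.9485 → exclude; stop.
Optimal diet: H, F — 2 of 5 types.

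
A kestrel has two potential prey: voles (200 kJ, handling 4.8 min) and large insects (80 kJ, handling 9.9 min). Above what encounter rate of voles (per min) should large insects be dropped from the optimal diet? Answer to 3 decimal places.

0.050 per min

The zero-one rule: include large insects iff E₂/h₂ > λE₁/(1+λh₁). Equality gives the switch point.
λE₁h₂ = E₂ + λE₂h₁ ⇒ λ = E₂/(E₁h₂ − E₂h₁) = 80/(1980 − 384) = 0.05013 per min.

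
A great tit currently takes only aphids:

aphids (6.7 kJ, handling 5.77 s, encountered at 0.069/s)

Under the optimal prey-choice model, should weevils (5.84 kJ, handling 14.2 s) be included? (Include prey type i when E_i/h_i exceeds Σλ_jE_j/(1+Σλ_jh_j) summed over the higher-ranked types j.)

Current rate: (0.069×6.7)/(1 + 0.069×5.77) = 0.3307 kJ/s.
weevils: E/h = 5.84/14.2 = 0.4113 kJ/s.
Since 0.4113 > R, including weevils increases the long-run rate.

Yes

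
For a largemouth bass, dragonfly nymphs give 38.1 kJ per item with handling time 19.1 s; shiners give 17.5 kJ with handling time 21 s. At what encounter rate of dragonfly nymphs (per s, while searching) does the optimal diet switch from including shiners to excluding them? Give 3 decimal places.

0.038 per s

The zero-one rule: include shiners iff E₂/h₂ > λE₁/(1+λh₁). Equality gives the switch point.
λE₁h₂ = E₂ + λE₂h₁ ⇒ λ = E₂/(E₁h₂ − E₂h₁) = 17.5/(800.1 − 334.2) = 0.03757 per s.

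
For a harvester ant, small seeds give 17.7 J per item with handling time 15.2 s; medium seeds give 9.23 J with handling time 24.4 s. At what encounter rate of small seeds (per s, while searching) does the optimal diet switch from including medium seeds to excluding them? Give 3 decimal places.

0.032 per s

Drop medium seeds once their profitability E₂/h₂ falls below the rate achievable on small seeds alone: E₂/h₂ = λE₁/(1 + λh₁).
Solve for λ: λE₁h₂ = E₂(1 + λh₁) → λ(E₁h₂ − E₂h₁) = E₂ → λ = E₂/(E₁h₂ − E₂h₁).
λ = 9.23/(17.7×24.4 − 9.23×15.2) = 9.23/291.6 = 0.03165 per s.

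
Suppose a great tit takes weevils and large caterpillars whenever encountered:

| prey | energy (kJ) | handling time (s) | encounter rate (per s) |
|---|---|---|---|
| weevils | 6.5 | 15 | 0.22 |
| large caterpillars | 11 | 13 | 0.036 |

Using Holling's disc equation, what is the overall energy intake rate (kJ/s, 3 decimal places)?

R = (0.22×6.5 + 0.036×11) / (1 + 0.22×15 + 0.036×13) = 1.826/4.768 = 0.383 kJ/s.

0.383 kJ/s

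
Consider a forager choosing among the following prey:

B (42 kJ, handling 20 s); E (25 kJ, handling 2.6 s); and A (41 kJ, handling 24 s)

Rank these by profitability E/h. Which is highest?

E

Profitability E/h (kJ/s): B = 42/20 = 2.1, E = 25/2.6 = 9.62, A = 41/24 = 1.71.
Ranked: E > B > A.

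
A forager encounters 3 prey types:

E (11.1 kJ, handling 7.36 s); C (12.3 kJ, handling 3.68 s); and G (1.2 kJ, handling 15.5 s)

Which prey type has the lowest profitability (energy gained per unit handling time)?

Profitability E/h (kJ/s): E = 11.1/7.36 = 1.51, C = 12.3/3.68 = 3.34, G = 1.2/15.5 = 0.0774.
Ranked: C > E > G.

G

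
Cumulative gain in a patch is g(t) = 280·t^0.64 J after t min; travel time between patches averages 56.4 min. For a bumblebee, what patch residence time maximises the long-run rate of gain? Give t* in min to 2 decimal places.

100.27 min

By the marginal value theorem, leave when the instantaneous gain rate g'(t) equals the habitat-wide average g(t)/(T + t).
g'(t) = 0.64·280·t^-0.36. Setting 0.64·280·t^-0.36 = 280·t^0.64/(56.4+t) gives 0.64(56.4+t) = t, so 0.36·t = 0.64×56.4.
t* = 0.64×56.4/0.36 = 100.3 min.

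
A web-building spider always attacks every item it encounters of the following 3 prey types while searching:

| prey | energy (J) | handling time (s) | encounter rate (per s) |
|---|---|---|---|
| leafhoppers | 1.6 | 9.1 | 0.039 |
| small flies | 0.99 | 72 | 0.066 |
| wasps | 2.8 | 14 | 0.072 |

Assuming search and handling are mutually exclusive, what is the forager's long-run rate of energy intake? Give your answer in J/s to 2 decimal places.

R = Σλ_iE_i / (1 + Σλ_ih_i)
Numerator: 0.039×1.6 + 0.066×0.99 + 0.072×2.8 = 0.3293
Denominator: 1 + 0.039×9.1 + 0.066×72 + 0.072×14 = 7.115
R = 0.3293/7.115 = 0.04629 J/s

0.05 J/s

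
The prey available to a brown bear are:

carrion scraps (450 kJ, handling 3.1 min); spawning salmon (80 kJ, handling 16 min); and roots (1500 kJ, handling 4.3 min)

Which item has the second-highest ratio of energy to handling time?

In descending order of E/h:
roots: 1500/4.3 = 349 kJ/min
carrion scraps: 450/3.1 = 145 kJ/min
spawning salmon: 80/16 = 5 kJ/min

carrion scraps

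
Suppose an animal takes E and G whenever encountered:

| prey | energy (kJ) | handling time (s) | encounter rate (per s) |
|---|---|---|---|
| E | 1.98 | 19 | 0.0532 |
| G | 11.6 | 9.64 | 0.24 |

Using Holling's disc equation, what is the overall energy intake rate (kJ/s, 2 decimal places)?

Energy encountered per unit search time: 0.0532×1.98 + 0.24×11.6 = 2.889 kJ/s.
Handling time per unit search time: 0.0532×19 + 0.24×9.64 = 3.324.
Rate = 2.889/(1 + 3.324) = 0.6681 kJ/s.

0.67 kJ/s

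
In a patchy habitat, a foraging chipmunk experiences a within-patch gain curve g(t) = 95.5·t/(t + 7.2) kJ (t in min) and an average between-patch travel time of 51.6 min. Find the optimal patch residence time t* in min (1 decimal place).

19.3 min

Maximise g(t)/(T+t): set derivative to zero → g'(t)(T+t) = g(t).
g'(t) = 95.5·7.2/(t + 7.2)². Setting 95.5·7.2/(t+7.2)² = 95.5t/[(t+7.2)(51.6+t)] gives 7.2(51.6+t) = t(t+7.2), so t² = 7.2×51.6 = 371.5.
t* = √371.5 = 19.27 min.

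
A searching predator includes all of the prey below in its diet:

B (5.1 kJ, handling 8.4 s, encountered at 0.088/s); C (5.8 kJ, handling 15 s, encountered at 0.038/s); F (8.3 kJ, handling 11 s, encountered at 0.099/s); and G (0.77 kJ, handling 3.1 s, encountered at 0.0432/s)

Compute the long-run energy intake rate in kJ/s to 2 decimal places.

0.43 kJ/s

R = Σλ_iE_i / (1 + Σλ_ih_i)
Numerator: 0.088×5.1 + 0.038×5.8 + 0.099×8.3 + 0.0432×0.77 = 1.524
Denominator: 1 + 0.088×8.4 + 0.038×15 + 0.099×11 + 0.0432×3.1 = 3.532
R = 1.524/3.532 = 0.4315 kJ/s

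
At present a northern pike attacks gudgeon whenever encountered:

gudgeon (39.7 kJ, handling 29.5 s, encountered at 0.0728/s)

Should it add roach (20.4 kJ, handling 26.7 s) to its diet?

No

Current rate: (0.0728×39.7)/(1 + 0.0728×29.5) = 0.9182 kJ/s.
roach: E/h = 20.4/26.7 = 0.764 kJ/s.
0.764 < 0.9182, so adding roach would lower the average — exclude it.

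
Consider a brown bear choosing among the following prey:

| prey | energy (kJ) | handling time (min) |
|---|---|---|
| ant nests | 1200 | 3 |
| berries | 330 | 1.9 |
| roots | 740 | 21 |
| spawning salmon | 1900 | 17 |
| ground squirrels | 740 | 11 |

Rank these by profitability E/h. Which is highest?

ant nests

In descending order of E/h:
ant nests: 1200/3 = 400 kJ/min
berries: 330/1.9 = 174 kJ/min
spawning salmon: 1900/17 = 112 kJ/min
ground squirrels: 740/11 = 67.3 kJ/min
roots: 740/21 = 35.2 kJ/min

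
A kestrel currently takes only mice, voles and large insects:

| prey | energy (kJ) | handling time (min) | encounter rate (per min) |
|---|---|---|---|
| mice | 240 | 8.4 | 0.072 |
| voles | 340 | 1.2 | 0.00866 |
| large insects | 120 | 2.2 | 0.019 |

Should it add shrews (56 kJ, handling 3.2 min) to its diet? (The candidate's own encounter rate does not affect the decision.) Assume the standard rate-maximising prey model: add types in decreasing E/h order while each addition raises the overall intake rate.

Yes

On mice, voles and large insects alone, R = ΣλE/(1+Σλh) = 22.5/1.657 = 13.58 kJ/min.
shrews: E/h = 56/3.2 = 17.5 kJ/min.
Since 17.5 > R, including shrews increases the long-run rate.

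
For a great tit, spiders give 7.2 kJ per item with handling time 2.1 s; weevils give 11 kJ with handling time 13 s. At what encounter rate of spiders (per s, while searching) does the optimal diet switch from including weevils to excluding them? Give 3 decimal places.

0.156 per s

Drop weevils once their profitability E₂/h₂ falls below the rate achievable on spiders alone: E₂/h₂ = λE₁/(1 + λh₁).
Solve for λ: λE₁h₂ = E₂(1 + λh₁) → λ(E₁h₂ − E₂h₁) = E₂ → λ = E₂/(E₁h₂ − E₂h₁).
λ = 11/(7.2×13 − 11×2.1) = 11/70.5 = 0.156 per s.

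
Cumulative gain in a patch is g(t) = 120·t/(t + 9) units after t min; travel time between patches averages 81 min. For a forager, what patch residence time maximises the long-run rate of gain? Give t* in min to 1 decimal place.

Maximise g(t)/(T+t): set derivative to zero → g'(t)(T+t) = g(t).
g'(t) = 120·9/(t + 9)². Setting 120·9/(t+9)² = 120t/[(t+9)(81+t)] gives 9(81+t) = t(t+9), so t² = 9×81 = 729.
t* = √729 = 27 min.

27.0 min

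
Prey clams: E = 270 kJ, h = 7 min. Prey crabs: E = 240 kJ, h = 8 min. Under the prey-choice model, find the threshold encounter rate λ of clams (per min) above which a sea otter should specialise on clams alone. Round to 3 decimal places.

The zero-one rule: include crabs iff E₂/h₂ > λE₁/(1+λh₁). Equality gives the switch point.
λE₁h₂ = E₂ + λE₂h₁ ⇒ λ = E₂/(E₁h₂ − E₂h₁) = 240/(2160 − 1680) = 0.5 per min.

0.500 per min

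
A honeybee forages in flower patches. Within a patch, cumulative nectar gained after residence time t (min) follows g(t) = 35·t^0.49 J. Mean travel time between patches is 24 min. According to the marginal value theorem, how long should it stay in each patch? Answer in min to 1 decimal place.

Optimal t* satisfies g'(t*) = g(t*)/(T + t*).
g'(t) = 0.49·35·t^-0.51. Setting 0.49·35·t^-0.51 = 35·t^0.49/(24+t) gives 0.49(24+t) = t, so 0.51·t = 0.49×24.
t* = 0.49×24/0.51 = 23.06 min.

23.1 min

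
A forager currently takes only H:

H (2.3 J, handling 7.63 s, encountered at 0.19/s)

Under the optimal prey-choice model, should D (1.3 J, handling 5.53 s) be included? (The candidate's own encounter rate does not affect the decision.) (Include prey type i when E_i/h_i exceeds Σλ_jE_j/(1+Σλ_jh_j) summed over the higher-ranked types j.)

Yes

Current rate: (0.19×2.3)/(1 + 0.19×7.63) = 0.1784 J/s.
Profitability of D: 1.3/5.53 = 0.2351 J/s.
Since 0.2351 > R, including D increases the long-run rate.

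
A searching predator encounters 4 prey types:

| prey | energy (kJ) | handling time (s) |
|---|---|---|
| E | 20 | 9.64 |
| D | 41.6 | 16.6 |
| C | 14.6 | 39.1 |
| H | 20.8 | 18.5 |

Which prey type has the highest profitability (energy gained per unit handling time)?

Profitability E/h (kJ/s): E = 20/9.64 = 2.07, D = 41.6/16.6 = 2.51, C = 14.6/39.1 = 0.373, H = 20.8/18.5 = 1.12.
Ranked: D > E > H > C.

D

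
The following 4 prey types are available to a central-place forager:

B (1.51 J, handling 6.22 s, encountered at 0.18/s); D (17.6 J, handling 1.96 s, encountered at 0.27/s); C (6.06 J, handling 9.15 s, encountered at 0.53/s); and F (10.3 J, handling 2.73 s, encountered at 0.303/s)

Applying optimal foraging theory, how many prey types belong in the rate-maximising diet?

Rank by E/h (J/s): D 8.98, F 3.77, C 0.662, B 0.243. Include each in turn until the next type's E/h falls below the running intake rate.
Rate on top 1: 3.108. F: 3.77 > 3.108 → include.
Rate on top 2: 3.341. C: 0.662 < 3.341 → exclude; stop.
Optimal diet: D, F — 2 of 4 types.

2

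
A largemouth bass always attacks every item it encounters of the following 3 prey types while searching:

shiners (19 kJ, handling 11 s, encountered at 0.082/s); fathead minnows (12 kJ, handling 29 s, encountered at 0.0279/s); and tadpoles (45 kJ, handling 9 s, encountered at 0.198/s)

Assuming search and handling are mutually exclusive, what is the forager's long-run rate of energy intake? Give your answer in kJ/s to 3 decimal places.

R = Σλ_iE_i / (1 + Σλ_ih_i)
Numerator: 0.082×19 + 0.0279×12 + 0.198×45 = 10.8
Denominator: 1 + 0.082×11 + 0.0279×29 + 0.198×9 = 4.493
R = 10.8/4.493 = 2.404 kJ/s

2.404 kJ/s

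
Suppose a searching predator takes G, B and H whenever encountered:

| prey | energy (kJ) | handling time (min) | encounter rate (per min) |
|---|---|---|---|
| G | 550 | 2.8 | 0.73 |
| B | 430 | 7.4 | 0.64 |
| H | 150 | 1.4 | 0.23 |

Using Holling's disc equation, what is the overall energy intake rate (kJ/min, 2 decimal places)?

R = (0.73×550 + 0.64×430 + 0.23×150) / (1 + 0.73×2.8 + 0.64×7.4 + 0.23×1.4) = 711.2/8.102 = 87.78 kJ/min.

87.78 kJ/min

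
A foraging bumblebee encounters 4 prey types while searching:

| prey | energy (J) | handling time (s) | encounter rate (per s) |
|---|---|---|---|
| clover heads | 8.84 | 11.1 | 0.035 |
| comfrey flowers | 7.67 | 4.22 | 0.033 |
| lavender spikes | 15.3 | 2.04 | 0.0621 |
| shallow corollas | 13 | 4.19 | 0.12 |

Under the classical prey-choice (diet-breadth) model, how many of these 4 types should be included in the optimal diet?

3

Profitabilities (E/h, J/s): lavender spikes 7.5, shallow corollas 3.1, comfrey flowers 1.82, clover heads 0.796. Add prey in this order while the next type's profitability exceeds the intake rate on those already taken.
Rate on top 1: 0.8433. shallow corollas: 3.1 > 0.8433 → include.
Rate on top 2: 1.54. comfrey flowers: 1.82 > 1.54 → include.
Rate on top 3: 1.562. clover heads: 0.796 < 1.562 → exclude; stop.
Optimal diet: lavender spikes, shallow corollas, comfrey flowers — 3 of 4 types.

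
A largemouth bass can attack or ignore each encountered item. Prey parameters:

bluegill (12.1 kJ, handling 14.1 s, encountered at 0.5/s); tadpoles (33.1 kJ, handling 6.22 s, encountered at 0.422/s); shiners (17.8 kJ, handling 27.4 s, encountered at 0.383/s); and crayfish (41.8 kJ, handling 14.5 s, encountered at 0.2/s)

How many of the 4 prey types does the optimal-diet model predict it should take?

1

E/h in descending order: tadpoles 5.32, crayfish 2.88, bluegill 0.858, shiners 0.65 kJ/s. The optimal diet is the largest prefix of this list for which every included type satisfies E_i/h_i > R on the types above it.
Rate on top 1: 3.853. crayfish: 2.88 < 3.853 → exclude; stop.
Optimal diet: tadpoles — 1 of 4 types.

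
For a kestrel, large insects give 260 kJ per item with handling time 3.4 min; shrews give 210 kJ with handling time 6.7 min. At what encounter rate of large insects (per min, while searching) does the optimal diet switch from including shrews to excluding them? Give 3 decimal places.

0.204 per min

The zero-one rule: include shrews iff E₂/h₂ > λE₁/(1+λh₁). Equality gives the switch point.
λE₁h₂ = E₂ + λE₂h₁ ⇒ λ = E₂/(E₁h₂ − E₂h₁) = 210/(1742 − 714) = 0.2043 per min.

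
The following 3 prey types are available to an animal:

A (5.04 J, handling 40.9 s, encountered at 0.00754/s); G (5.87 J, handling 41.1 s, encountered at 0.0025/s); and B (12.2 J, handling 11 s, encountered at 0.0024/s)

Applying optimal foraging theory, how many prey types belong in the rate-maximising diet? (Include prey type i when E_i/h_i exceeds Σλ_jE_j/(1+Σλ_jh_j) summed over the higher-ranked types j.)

Rank by E/h (J/s): B 1.11, G 0.143, A 0.123. Include each in turn until the next type's E/h falls below the running intake rate.
Rate on top 1: 0.02853. G: 0.143 > 0.02853 → include.
Rate on top 2: 0.03893. A: 0.123 > 0.03893 → include.
Optimal diet: B, G, A — 3 of 3 types.

3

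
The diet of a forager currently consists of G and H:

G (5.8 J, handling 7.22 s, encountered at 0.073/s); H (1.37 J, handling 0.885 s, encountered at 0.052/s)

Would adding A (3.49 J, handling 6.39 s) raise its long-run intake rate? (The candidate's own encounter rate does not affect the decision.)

Yes

Intake rate on the current diet: R = (0.073×5.8 + 0.052×1.37) / (1 + 0.073×7.22 + 0.052×0.885) = 0.4946/1.573 = 0.3144 J/s.
Profitability of A: 3.49/6.39 = 0.5462 J/s.
Since 0.5462 > R, including A increases the long-run rate.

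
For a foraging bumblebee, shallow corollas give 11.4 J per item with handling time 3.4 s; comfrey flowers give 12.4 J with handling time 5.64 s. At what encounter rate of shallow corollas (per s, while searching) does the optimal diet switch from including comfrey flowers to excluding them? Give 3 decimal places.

0.560 per s

The zero-one rule: include comfrey flowers iff E₂/h₂ > λE₁/(1+λh₁). Equality gives the switch point.
λE₁h₂ = E₂ + λE₂h₁ ⇒ λ = E₂/(E₁h₂ − E₂h₁) = 12.4/(64.3 − 42.16) = 0.5602 per s.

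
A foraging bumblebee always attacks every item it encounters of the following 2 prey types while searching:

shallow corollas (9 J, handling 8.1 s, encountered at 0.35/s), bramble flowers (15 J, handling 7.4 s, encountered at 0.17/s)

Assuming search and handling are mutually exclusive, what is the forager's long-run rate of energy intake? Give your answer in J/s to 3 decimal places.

1.119 J/s

R = Σλ_iE_i / (1 + Σλ_ih_i)
Numerator: 0.35×9 + 0.17×15 = 5.7
Denominator: 1 + 0.35×8.1 + 0.17×7.4 = 5.093
R = 5.7/5.093 = 1.119 J/s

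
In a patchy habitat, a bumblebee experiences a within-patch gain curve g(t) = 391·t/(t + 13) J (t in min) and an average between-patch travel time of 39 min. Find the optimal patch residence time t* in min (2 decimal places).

Maximise g(t)/(T+t): set derivative to zero → g'(t)(T+t) = g(t).
g'(t) = 391·13/(t + 13)². Setting 391·13/(t+13)² = 391t/[(t+13)(39+t)] gives 13(39+t) = t(t+13), so t² = 13×39 = 507.
t* = √507 = 22.52 min.

22.52 min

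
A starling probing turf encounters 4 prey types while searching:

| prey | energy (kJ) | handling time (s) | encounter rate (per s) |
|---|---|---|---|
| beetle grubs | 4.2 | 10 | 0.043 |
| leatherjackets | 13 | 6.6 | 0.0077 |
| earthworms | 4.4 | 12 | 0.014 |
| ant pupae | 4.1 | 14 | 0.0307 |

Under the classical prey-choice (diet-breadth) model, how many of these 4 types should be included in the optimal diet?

4

Profitabilities (E/h, kJ/s): leatherjackets 1.97, beetle grubs 0.42, earthworms 0.367, ant pupae 0.293. Add prey in this order while the next type's profitability exceeds the intake rate on those already taken.
Rate on top 1: 0.09526. beetle grubs: 0.42 > 0.09526 → include.
Rate on top 2: 0.1896. earthworms: 0.367 > 0.1896 → include.
Rate on top 3: 0.2076. ant pupae: 0.293 > 0.2076 → include.
Optimal diet: leatherjackets, beetle grubs, earthworms, ant pupae — 4 of 4 types.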